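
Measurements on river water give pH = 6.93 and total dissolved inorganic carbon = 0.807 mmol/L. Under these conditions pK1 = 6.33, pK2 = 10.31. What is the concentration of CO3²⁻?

α₂ = 1 / (1 + [H⁺]/K2 + [H⁺]²/(K1K2)) = 1 / (1 + 10^+3.38 + 10^+2.78)
   = 1 / (1 + 2398.8 + 602.56) = 1/3002.4 = 0.0003331
[CO3²⁻] = α₂ × DIC = 0.0003331 × 0.807 = 0.000269 mmol/L = 0.269 μmol/L

[CO3²⁻] = 0.269 μmol/L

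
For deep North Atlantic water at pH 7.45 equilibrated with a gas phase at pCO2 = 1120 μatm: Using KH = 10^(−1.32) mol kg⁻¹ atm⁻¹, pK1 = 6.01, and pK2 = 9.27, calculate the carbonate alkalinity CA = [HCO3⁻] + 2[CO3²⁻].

CA = 1.52 mmol/kg

[CO2*] = KH · pCO2 = 10^(−1.32) × 1120×10^-6 = 5.361×10^-5 mol/kg
α₀ = 1/(1 + K1/[H⁺] + K1K2/[H⁺]²) = 1/(1 + 10^+1.44 + 10^-0.38) = 0.03453
DIC = [CO2*]/α₀ = 5.361×10^-5 / 0.03453 = 1.552 mmol/kg
CA = (α₁ + 2α₂)·DIC = (0.9511 + 2×0.01440) × 1.552 = 1.52 mmol/kg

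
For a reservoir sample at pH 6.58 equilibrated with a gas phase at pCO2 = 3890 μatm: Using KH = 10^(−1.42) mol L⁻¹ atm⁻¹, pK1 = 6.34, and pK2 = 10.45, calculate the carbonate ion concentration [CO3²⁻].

[CO3²⁻] = 0.0347 μmol/L

[CO2*] = KH · pCO2 = 10^(−1.42) × 3890×10^-6 = 1.479×10^-4 mol/L
α₀ = 1/(1 + K1/[H⁺] + K1K2/[H⁺]²) = 1/(1 + 10^+0.24 + 10^-3.63) = 0.3652
DIC = [CO2*]/α₀ = 1.479×10^-4 / 0.3652 = 0.4049 mmol/L
[CO3²⁻] = α₂·DIC; α₂ = 8.562×10^-5, so [CO3²⁻] = 8.562×10^-5 × 0.4049 = 3.47×10^-5 mmol/L = 0.0347 μmol/L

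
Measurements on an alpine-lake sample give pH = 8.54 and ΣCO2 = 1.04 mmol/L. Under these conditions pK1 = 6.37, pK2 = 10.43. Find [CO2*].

[CO2*] = 6.90 μmol/L

α₀ = 1 / (1 + K1/[H⁺] + K1K2/[H⁺]²) = 1 / (1 + 10^+2.17 + 10^+0.28)
   = 1 / (1 + 147.91 + 1.9055) = 1/150.82 = 0.006631
[CO2*] = α₀ × DIC = 0.006631 × 1.04 = 0.00690 mmol/L = 6.90 μmol/L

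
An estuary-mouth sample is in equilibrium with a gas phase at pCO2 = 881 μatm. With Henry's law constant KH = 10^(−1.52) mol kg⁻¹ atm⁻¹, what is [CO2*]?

KH = 10^(−1.52) = 3.020×10^-2 mol kg⁻¹ atm⁻¹
[CO2*] = KH · pCO2 = 3.020×10^-2 × 881×10^-6 atm = 2.66×10^-5 mol/kg

[CO2*] = 26.6 μmol/kg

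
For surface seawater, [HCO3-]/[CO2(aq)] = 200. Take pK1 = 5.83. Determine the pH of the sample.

pH = 8.13

From K1 = [H⁺][HCO3-]/[CO2(aq)]:  pH = pK1 + log₁₀([HCO3-]/[CO2(aq)])
log₁₀(200) = +2.301
pH = 5.83 + (+2.301) = 8.13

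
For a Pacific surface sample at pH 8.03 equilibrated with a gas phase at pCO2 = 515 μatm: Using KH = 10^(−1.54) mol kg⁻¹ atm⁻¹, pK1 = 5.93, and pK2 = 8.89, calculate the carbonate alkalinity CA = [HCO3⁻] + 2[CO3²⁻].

[CO2*] = KH · pCO2 = 10^(−1.54) × 515×10^-6 = 1.485×10^-5 mol/kg
α₀ = 1/(1 + K1/[H⁺] + K1K2/[H⁺]²) = 1/(1 + 10^+2.10 + 10^+1.24) = 0.006931
DIC = [CO2*]/α₀ = 1.485×10^-5 / 0.006931 = 2.143 mmol/kg
CA = (α₁ + 2α₂)·DIC = (0.8726 + 2×0.1205) × 2.143 = 2.39 mmol/kg

CA = 2.39 mmol/kg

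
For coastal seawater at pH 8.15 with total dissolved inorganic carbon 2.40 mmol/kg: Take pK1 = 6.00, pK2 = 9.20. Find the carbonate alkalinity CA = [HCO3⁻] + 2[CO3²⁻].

CA = 2.58 mmol/kg

CA = [HCO3⁻] + 2[CO3²⁻] = (α₁ + 2α₂)·DIC
At pH 8.15: [H⁺]/K1 = 10^-2.15 = 0.0070795, K2/[H⁺] = 10^-1.05 = 0.089125
α₁ = 1/(1 + 0.0070795 + 0.089125) = 1/1.0962 = 0.9122; α₂ = α₁·K2/[H⁺] = 0.08130
α₁ + 2α₂ = 1.0748
CA = 1.0748 × 2.40 = 2.58 mmol/kg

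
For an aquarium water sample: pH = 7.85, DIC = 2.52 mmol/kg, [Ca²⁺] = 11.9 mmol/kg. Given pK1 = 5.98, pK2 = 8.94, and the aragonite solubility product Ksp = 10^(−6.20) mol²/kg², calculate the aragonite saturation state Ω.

Ω = 3.53

α₂ = 1 / (1 + [H⁺]/K2 + [H⁺]²/(K1K2)) = 1 / (1 + 10^+1.09 + 10^-0.78)
   = 1 / (1 + 12.303 + 0.16596) = 1/13.469 = 0.07425
[CO3²⁻] = α₂ × DIC = 0.07425 × 2.52 = 0.1871 mmol/kg
Ksp = 10^(−6.20) = 6.310×10^-7
Ω = [Ca²⁺][CO3²⁻]/Ksp = (11.9×10^-3)(1.871×10^-4) / 6.310×10^-7 = 3.53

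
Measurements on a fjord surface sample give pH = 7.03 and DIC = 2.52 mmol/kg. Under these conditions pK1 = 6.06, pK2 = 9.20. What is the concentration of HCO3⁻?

[HCO3⁻] = 2.26 mmol/kg

α₁ = 1 / (1 + [H⁺]/K1 + K2/[H⁺]) = 1 / (1 + 10^-0.97 + 10^-2.17)
   = 1 / (1 + 0.10715 + 0.0067608) = 1/1.1139 = 0.8977
[HCO3⁻] = α₁ × DIC = 0.8977 × 2.52 = 2.26 mmol/kg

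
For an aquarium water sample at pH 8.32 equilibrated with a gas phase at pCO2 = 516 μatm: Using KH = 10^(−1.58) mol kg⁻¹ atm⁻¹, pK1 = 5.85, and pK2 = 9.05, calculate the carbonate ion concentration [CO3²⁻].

[CO2*] = KH · pCO2 = 10^(−1.58) × 516×10^-6 = 1.357×10^-5 mol/kg
α₀ = 1/(1 + K1/[H⁺] + K1K2/[H⁺]²) = 1/(1 + 10^+2.47 + 10^+1.74) = 0.002848
DIC = [CO2*]/α₀ = 1.357×10^-5 / 0.002848 = 4.765 mmol/kg
[CO3²⁻] = α₂·DIC; α₂ = 0.1565, so [CO3²⁻] = 0.1565 × 4.765 = 0.746 mmol/kg

[CO3²⁻] = 0.746 mmol/kg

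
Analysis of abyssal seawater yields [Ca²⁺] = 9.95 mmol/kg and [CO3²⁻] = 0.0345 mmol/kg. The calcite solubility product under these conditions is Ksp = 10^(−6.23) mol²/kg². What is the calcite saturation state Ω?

Ksp = 10^(−6.23) = 5.888×10^-7
Ω = [Ca²⁺][CO3²⁻]/Ksp = (9.95×10^-3)(0.0345×10^-3) / 5.888×10^-7 = 0.583

Ω = 0.583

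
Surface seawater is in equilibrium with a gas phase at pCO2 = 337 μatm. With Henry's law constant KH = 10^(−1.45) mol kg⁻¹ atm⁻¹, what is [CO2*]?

KH = 10^(−1.45) = 3.548×10^-2 mol kg⁻¹ atm⁻¹
[CO2*] = KH · pCO2 = 3.548×10^-2 × 337×10^-6 atm = 1.20×10^-5 mol/kg

[CO2*] = 12.0 μmol/kg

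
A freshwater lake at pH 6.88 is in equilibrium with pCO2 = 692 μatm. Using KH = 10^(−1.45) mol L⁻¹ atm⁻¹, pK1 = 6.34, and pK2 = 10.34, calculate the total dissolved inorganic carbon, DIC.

[CO2*] = KH · pCO2 = 10^(−1.45) × 692×10^-6 = 2.455×10^-5 mol/L
α₀ = 1/(1 + K1/[H⁺] + K1K2/[H⁺]²) = 1/(1 + 10^+0.54 + 10^-2.92) = 0.2238
DIC = [CO2*]/α₀ = 2.455×10^-5 / 0.2238 = 0.110 mmol/L

DIC = 0.110 mmol/L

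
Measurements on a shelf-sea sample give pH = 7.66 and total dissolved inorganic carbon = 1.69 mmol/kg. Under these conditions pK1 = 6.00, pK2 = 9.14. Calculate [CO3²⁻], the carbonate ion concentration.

α₂ = 1 / (1 + [H⁺]/K2 + [H⁺]²/(K1K2)) = 1 / (1 + 10^+1.48 + 10^-0.18)
   = 1 / (1 + 30.200 + 0.66069) = 1/31.860 = 0.03139
[CO3²⁻] = α₂ × DIC = 0.03139 × 1.69 = 0.0530 mmol/kg

[CO3²⁻] = 0.0530 mmol/kg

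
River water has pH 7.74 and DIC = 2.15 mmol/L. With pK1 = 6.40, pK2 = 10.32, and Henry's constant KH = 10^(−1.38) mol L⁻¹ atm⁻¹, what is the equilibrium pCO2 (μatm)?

pCO2 = 2250 μatm

α₀ = 1 / (1 + K1/[H⁺] + K1K2/[H⁺]²) = 1 / (1 + 10^+1.34 + 10^-1.24)
   = 1 / (1 + 21.878 + 0.057544) = 1/22.935 = 0.04360
[CO2*] = α₀ × DIC = 0.04360 × 2.15 = 0.09374 mmol/L
pCO2 = [CO2*]/KH = 9.374×10^-5 / 4.169×10^-2 = 2250 μatm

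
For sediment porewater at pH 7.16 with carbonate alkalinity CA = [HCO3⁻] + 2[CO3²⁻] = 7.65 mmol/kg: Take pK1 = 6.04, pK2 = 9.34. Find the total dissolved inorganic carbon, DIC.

CA = [HCO3⁻] + 2[CO3²⁻] = (α₁ + 2α₂)·DIC
At pH 7.16: [H⁺]/K1 = 10^-1.12 = 0.075858, K2/[H⁺] = 10^-2.18 = 0.0066069
α₁ = 1/(1 + 0.075858 + 0.0066069) = 1/1.0825 = 0.9238; α₂ = α₁·K2/[H⁺] = 0.006104
α₁ + 2α₂ = 0.9360
DIC = CA / (α₁ + 2α₂) = 7.65 / 0.9360 = 8.17 mmol/kg

DIC = 8.17 mmol/kg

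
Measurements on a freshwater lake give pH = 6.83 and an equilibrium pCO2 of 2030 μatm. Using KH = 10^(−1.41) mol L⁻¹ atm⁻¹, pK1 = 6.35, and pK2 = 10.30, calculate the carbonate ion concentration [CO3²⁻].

[CO2*] = KH · pCO2 = 10^(−1.41) × 2030×10^-6 = 7.898×10^-5 mol/L
α₀ = 1/(1 + K1/[H⁺] + K1K2/[H⁺]²) = 1/(1 + 10^+0.48 + 10^-2.99) = 0.2487
DIC = [CO2*]/α₀ = 7.898×10^-5 / 0.2487 = 0.3176 mmol/L
[CO3²⁻] = α₂·DIC; α₂ = 0.0002545, so [CO3²⁻] = 0.0002545 × 0.3176 = 8.08×10^-5 mmol/L = 0.0808 μmol/L

[CO3²⁻] = 0.0808 μmol/L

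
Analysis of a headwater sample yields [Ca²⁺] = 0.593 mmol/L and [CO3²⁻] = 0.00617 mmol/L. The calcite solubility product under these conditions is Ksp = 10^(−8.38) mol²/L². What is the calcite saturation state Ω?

Ksp = 10^(−8.38) = 4.169×10^-9
Ω = [Ca²⁺][CO3²⁻]/Ksp = (0.593×10^-3)(0.00617×10^-3) / 4.169×10^-9 = 0.878

Ω = 0.878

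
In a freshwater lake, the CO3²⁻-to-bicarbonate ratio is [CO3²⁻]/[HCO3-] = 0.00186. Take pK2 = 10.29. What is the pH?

pH = 7.56

From K2 = [H⁺][CO3²⁻]/[HCO3-]:  pH = pK2 + log₁₀([CO3²⁻]/[HCO3-])
log₁₀(0.00186) = -2.730
pH = 10.29 + (-2.730) = 7.56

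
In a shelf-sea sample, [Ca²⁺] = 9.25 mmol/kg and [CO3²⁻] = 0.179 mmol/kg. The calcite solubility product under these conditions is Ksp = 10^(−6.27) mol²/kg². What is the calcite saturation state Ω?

Ω = 3.08

Ksp = 10^(−6.27) = 5.370×10^-7
Ω = [Ca²⁺][CO3²⁻]/Ksp = (9.25×10^-3)(0.179×10^-3) / 5.370×10^-7 = 3.08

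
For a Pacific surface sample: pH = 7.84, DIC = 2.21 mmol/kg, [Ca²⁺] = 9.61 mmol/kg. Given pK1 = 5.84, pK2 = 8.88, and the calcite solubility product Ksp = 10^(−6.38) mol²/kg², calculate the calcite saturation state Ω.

α₂ = 1 / (1 + [H⁺]/K2 + [H⁺]²/(K1K2)) = 1 / (1 + 10^+1.04 + 10^-0.96)
   = 1 / (1 + 10.965 + 0.10965) = 1/12.074 = 0.08282
[CO3²⁻] = α₂ × DIC = 0.08282 × 2.21 = 0.1830 mmol/kg
Ksp = 10^(−6.38) = 4.169×10^-7
Ω = [Ca²⁺][CO3²⁻]/Ksp = (9.61×10^-3)(1.830×10^-4) / 4.169×10^-7 = 4.22

Ω = 4.22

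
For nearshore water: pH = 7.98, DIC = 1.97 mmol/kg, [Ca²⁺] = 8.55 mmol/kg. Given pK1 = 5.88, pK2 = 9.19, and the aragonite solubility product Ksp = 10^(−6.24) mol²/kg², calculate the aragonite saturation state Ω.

α₂ = 1 / (1 + [H⁺]/K2 + [H⁺]²/(K1K2)) = 1 / (1 + 10^+1.21 + 10^-0.89)
   = 1 / (1 + 16.218 + 0.12882) = 1/17.347 = 0.05765
[CO3²⁻] = α₂ × DIC = 0.05765 × 1.97 = 0.1136 mmol/kg
Ksp = 10^(−6.24) = 5.754×10^-7
Ω = [Ca²⁺][CO3²⁻]/Ksp = (8.55×10^-3)(1.136×10^-4) / 5.754×10^-7 = 1.69

Ω = 1.69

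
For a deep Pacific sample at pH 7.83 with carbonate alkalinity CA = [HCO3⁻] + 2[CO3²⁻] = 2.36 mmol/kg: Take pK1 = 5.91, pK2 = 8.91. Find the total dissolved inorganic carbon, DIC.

CA = [HCO3⁻] + 2[CO3²⁻] = (α₁ + 2α₂)·DIC
At pH 7.83: [H⁺]/K1 = 10^-1.92 = 0.012023, K2/[H⁺] = 10^-1.08 = 0.083176
α₁ = 1/(1 + 0.012023 + 0.083176) = 1/1.0952 = 0.9131; α₂ = α₁·K2/[H⁺] = 0.07595
α₁ + 2α₂ = 1.0650
DIC = CA / (α₁ + 2α₂) = 2.36 / 1.0650 = 2.22 mmol/kg

DIC = 2.22 mmol/kg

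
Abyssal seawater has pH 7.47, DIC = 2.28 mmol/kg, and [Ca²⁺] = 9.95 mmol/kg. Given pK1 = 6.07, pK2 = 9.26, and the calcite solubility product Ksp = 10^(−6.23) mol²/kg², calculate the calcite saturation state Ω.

Ω = 0.592

α₂ = 1 / (1 + [H⁺]/K2 + [H⁺]²/(K1K2)) = 1 / (1 + 10^+1.79 + 10^+0.39)
   = 1 / (1 + 61.660 + 2.4547) = 1/65.114 = 0.01536
[CO3²⁻] = α₂ × DIC = 0.01536 × 2.28 = 0.03502 mmol/kg
Ksp = 10^(−6.23) = 5.888×10^-7
Ω = [Ca²⁺][CO3²⁻]/Ksp = (9.95×10^-3)(3.502×10^-5) / 5.888×10^-7 = 0.592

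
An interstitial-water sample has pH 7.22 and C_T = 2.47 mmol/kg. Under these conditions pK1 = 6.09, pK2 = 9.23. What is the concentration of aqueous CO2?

[CO2*] = 0.169 mmol/kg

α₀ = 1 / (1 + K1/[H⁺] + K1K2/[H⁺]²) = 1 / (1 + 10^+1.13 + 10^-0.88)
   = 1 / (1 + 13.490 + 0.13183) = 1/14.621 = 0.06839
[CO2*] = α₀ × DIC = 0.06839 × 2.47 = 0.169 mmol/kg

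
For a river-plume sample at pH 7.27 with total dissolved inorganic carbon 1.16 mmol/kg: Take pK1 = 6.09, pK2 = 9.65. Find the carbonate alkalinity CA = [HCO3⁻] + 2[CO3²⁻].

CA = 1.09 mmol/kg

CA = [HCO3⁻] + 2[CO3²⁻] = (α₁ + 2α₂)·DIC
At pH 7.27: [H⁺]/K1 = 10^-1.18 = 0.066069, K2/[H⁺] = 10^-2.38 = 0.0041687
α₁ = 1/(1 + 0.066069 + 0.0041687) = 1/1.0702 = 0.9344; α₂ = α₁·K2/[H⁺] = 0.003895
α₁ + 2α₂ = 0.9422
CA = 0.9422 × 1.16 = 1.09 mmol/kg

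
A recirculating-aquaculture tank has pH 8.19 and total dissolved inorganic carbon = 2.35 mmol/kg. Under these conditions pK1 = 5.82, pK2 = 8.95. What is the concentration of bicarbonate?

α₁ = 1 / (1 + [H⁺]/K1 + K2/[H⁺]) = 1 / (1 + 10^-2.37 + 10^-0.76)
   = 1 / (1 + 0.0042658 + 0.17378) = 1/1.1780 = 0.8489
[HCO3⁻] = α₁ × DIC = 0.8489 × 2.35 = 1.99 mmol/kg

[HCO3⁻] = 1.99 mmol/kg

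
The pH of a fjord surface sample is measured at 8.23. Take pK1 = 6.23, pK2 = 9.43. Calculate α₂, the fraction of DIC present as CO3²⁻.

α₂ = 0.0588

α₂ = 1 / (1 + [H⁺]/K2 + [H⁺]²/(K1K2)) = 1 / (1 + 10^+1.20 + 10^-0.80)
   = 1 / (1 + 15.849 + 0.15849) = 1/17.007 = 0.05880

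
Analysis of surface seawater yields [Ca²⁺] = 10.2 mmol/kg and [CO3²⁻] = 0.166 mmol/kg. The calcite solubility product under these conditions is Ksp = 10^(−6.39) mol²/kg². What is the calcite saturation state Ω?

Ω = 4.16

Ksp = 10^(−6.39) = 4.074×10^-7
Ω = [Ca²⁺][CO3²⁻]/Ksp = (10.2×10^-3)(0.166×10^-3) / 4.074×10^-7 = 4.16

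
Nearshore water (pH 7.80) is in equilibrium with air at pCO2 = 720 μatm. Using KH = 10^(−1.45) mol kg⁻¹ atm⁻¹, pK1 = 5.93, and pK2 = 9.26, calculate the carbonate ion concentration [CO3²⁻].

[CO2*] = KH · pCO2 = 10^(−1.45) × 720×10^-6 = 2.555×10^-5 mol/kg
α₀ = 1/(1 + K1/[H⁺] + K1K2/[H⁺]²) = 1/(1 + 10^+1.87 + 10^+0.41) = 0.01287
DIC = [CO2*]/α₀ = 2.555×10^-5 / 0.01287 = 1.985 mmol/kg
[CO3²⁻] = α₂·DIC; α₂ = 0.03308, so [CO3²⁻] = 0.03308 × 1.985 = 0.0657 mmol/kg

[CO3²⁻] = 0.0657 mmol/kg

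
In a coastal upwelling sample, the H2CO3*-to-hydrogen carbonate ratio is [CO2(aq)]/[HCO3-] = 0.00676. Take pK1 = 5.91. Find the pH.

From K1 = [H⁺][HCO3-]/[CO2(aq)]:  pH = pK1 − log₁₀([CO2(aq)]/[HCO3-])
log₁₀(0.00676) = -2.170
pH = 5.91 − (-2.170) = 8.08

pH = 8.08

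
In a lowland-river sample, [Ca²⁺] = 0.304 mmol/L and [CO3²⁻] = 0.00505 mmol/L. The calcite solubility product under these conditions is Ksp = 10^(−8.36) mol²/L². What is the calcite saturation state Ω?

Ksp = 10^(−8.36) = 4.365×10^-9
Ω = [Ca²⁺][CO3²⁻]/Ksp = (0.304×10^-3)(0.00505×10^-3) / 4.365×10^-9 = 0.352

Ω = 0.352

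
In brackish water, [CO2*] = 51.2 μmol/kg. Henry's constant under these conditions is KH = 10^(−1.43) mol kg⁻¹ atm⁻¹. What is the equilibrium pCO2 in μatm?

pCO2 = 1380 μatm

KH = 10^(−1.43) = 3.715×10^-2 mol kg⁻¹ atm⁻¹
pCO2 = [CO2*]/KH = 51.2×10^-6 / 3.715×10^-2 = 1.38×10^-3 atm = 1380 μatm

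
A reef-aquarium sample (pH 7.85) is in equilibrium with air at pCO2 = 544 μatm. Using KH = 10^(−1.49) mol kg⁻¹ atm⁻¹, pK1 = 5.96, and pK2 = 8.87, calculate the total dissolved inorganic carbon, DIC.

[CO2*] = KH · pCO2 = 10^(−1.49) × 544×10^-6 = 1.760×10^-5 mol/kg
α₀ = 1/(1 + K1/[H⁺] + K1K2/[H⁺]²) = 1/(1 + 10^+1.89 + 10^+0.87) = 0.01162
DIC = [CO2*]/α₀ = 1.760×10^-5 / 0.01162 = 1.51 mmol/kg

DIC = 1.51 mmol/kg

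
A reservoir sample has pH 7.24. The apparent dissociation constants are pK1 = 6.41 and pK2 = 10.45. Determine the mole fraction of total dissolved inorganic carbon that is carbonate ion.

α₂ = 0.000537

α₂ = 1 / (1 + [H⁺]/K2 + [H⁺]²/(K1K2)) = 1 / (1 + 10^+3.21 + 10^+2.38)
   = 1 / (1 + 1621.8 + 239.88) = 1/1862.7 = 0.0005369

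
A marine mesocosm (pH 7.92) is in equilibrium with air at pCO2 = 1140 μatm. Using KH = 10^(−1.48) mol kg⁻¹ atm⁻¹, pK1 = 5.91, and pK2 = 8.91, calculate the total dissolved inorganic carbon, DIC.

[CO2*] = KH · pCO2 = 10^(−1.48) × 1140×10^-6 = 3.775×10^-5 mol/kg
α₀ = 1/(1 + K1/[H⁺] + K1K2/[H⁺]²) = 1/(1 + 10^+2.01 + 10^+1.02) = 0.008787
DIC = [CO2*]/α₀ = 3.775×10^-5 / 0.008787 = 4.30 mmol/kg

DIC = 4.30 mmol/kg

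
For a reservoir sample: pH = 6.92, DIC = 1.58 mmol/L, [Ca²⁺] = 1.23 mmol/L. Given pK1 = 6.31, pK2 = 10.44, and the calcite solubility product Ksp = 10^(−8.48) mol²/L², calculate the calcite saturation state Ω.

Ω = 0.142

α₂ = 1 / (1 + [H⁺]/K2 + [H⁺]²/(K1K2)) = 1 / (1 + 10^+3.52 + 10^+2.91)
   = 1 / (1 + 3311.3 + 812.83) = 1/4125.1 = 0.0002424
[CO3²⁻] = α₂ × DIC = 0.0002424 × 1.58 = 0.0003830 mmol/L = 0.3830 μmol/L
Ksp = 10^(−8.48) = 3.311×10^-9
Ω = [Ca²⁺][CO3²⁻]/Ksp = (1.23×10^-3)(3.830×10^-7) / 3.311×10^-9 = 0.142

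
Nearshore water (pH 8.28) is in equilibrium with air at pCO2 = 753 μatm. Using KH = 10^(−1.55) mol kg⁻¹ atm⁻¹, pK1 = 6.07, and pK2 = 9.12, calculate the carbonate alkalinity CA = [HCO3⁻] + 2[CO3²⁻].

[CO2*] = KH · pCO2 = 10^(−1.55) × 753×10^-6 = 2.122×10^-5 mol/kg
α₀ = 1/(1 + K1/[H⁺] + K1K2/[H⁺]²) = 1/(1 + 10^+2.21 + 10^+1.37) = 0.005358
DIC = [CO2*]/α₀ = 2.122×10^-5 / 0.005358 = 3.961 mmol/kg
CA = (α₁ + 2α₂)·DIC = (0.8690 + 2×0.1256) × 3.961 = 4.44 mmol/kg

CA = 4.44 mmol/kg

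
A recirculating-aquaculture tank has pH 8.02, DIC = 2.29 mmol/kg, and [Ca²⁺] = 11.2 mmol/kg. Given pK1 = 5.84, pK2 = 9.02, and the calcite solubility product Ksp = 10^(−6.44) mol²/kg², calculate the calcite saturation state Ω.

Ω = 6.38

α₂ = 1 / (1 + [H⁺]/K2 + [H⁺]²/(K1K2)) = 1 / (1 + 10^+1.00 + 10^-1.18)
   = 1 / (1 + 10.000 + 0.066069) = 1/11.066 = 0.09037
[CO3²⁻] = α₂ × DIC = 0.09037 × 2.29 = 0.2069 mmol/kg
Ksp = 10^(−6.44) = 3.631×10^-7
Ω = [Ca²⁺][CO3²⁻]/Ksp = (11.2×10^-3)(2.069×10^-4) / 3.631×10^-7 = 6.38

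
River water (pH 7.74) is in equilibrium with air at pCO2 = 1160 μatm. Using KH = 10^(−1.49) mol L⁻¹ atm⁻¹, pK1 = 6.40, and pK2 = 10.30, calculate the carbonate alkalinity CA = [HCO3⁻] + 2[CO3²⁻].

CA = 0.826 mmol/L

[CO2*] = KH · pCO2 = 10^(−1.49) × 1160×10^-6 = 3.754×10^-5 mol/L
α₀ = 1/(1 + K1/[H⁺] + K1K2/[H⁺]²) = 1/(1 + 10^+1.34 + 10^-1.22) = 0.04360
DIC = [CO2*]/α₀ = 3.754×10^-5 / 0.04360 = 0.8610 mmol/L
CA = (α₁ + 2α₂)·DIC = (0.9538 + 2×0.002627) × 0.8610 = 0.826 mmol/L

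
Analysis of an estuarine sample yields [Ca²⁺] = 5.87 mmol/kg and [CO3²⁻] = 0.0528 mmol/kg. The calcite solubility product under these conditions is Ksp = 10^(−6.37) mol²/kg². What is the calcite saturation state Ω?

Ω = 0.727

Ksp = 10^(−6.37) = 4.266×10^-7
Ω = [Ca²⁺][CO3²⁻]/Ksp = (5.87×10^-3)(0.0528×10^-3) / 4.266×10^-7 = 0.727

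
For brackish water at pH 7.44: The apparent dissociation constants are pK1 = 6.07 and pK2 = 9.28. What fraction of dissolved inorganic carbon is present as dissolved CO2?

α₀ = 1 / (1 + K1/[H⁺] + K1K2/[H⁺]²) = 1 / (1 + 10^+1.37 + 10^-0.47)
   = 1 / (1 + 23.442 + 0.33884) = 1/24.781 = 0.04035

α₀ = 0.0404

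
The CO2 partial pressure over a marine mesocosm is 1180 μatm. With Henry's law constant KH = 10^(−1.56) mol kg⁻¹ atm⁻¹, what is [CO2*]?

KH = 10^(−1.56) = 2.754×10^-2 mol kg⁻¹ atm⁻¹
[CO2*] = KH · pCO2 = 2.754×10^-2 × 1180×10^-6 atm = 3.25×10^-5 mol/kg

[CO2*] = 32.5 μmol/kg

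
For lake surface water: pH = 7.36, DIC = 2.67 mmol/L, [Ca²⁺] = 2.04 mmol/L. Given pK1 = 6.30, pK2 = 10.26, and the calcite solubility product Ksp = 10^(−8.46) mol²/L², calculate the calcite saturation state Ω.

Ω = 1.82

α₂ = 1 / (1 + [H⁺]/K2 + [H⁺]²/(K1K2)) = 1 / (1 + 10^+2.90 + 10^+1.84)
   = 1 / (1 + 794.33 + 69.183) = 1/864.51 = 0.001157
[CO3²⁻] = α₂ × DIC = 0.001157 × 2.67 = 0.003088 mmol/L = 3.088 μmol/L
Ksp = 10^(−8.46) = 3.467×10^-9
Ω = [Ca²⁺][CO3²⁻]/Ksp = (2.04×10^-3)(3.088×10^-6) / 3.467×10^-9 = 1.82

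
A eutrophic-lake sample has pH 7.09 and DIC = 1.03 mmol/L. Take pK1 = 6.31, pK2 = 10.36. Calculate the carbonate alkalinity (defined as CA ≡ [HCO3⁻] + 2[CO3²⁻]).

CA = [HCO3⁻] + 2[CO3²⁻] = (α₁ + 2α₂)·DIC
At pH 7.09: [H⁺]/K1 = 10^-0.78 = 0.16596, K2/[H⁺] = 10^-3.27 = 0.00053703
α₁ = 1/(1 + 0.16596 + 0.00053703) = 1/1.1665 = 0.8573; α₂ = α₁·K2/[H⁺] = 0.0004604
α₁ + 2α₂ = 0.8582
CA = 0.8582 × 1.03 = 0.884 mmol/L

CA = 0.884 mmol/L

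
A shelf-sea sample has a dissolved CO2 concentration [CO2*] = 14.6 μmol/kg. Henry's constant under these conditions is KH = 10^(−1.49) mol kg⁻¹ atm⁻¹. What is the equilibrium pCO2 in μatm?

pCO2 = 451 μatm

KH = 10^(−1.49) = 3.236×10^-2 mol kg⁻¹ atm⁻¹
pCO2 = [CO2*]/KH = 14.6×10^-6 / 3.236×10^-2 = 4.51×10^-4 atm = 451 μatm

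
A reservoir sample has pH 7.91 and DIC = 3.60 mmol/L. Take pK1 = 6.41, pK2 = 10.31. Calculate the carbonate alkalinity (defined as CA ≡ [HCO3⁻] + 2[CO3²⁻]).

CA = [HCO3⁻] + 2[CO3²⁻] = (α₁ + 2α₂)·DIC
At pH 7.91: [H⁺]/K1 = 10^-1.50 = 0.031623, K2/[H⁺] = 10^-2.40 = 0.0039811
α₁ = 1/(1 + 0.031623 + 0.0039811) = 1/1.0356 = 0.9656; α₂ = α₁·K2/[H⁺] = 0.003844
α₁ + 2α₂ = 0.9733
CA = 0.9733 × 3.60 = 3.50 mmol/L

CA = 3.50 mmol/L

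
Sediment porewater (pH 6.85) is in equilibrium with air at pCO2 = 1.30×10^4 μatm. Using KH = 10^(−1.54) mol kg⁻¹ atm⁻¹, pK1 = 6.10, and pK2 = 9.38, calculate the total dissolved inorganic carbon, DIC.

DIC = 2.49 mmol/kg

[CO2*] = KH · pCO2 = 10^(−1.54) × 1.30×10^4×10^-6 = 3.749×10^-4 mol/kg
α₀ = 1/(1 + K1/[H⁺] + K1K2/[H⁺]²) = 1/(1 + 10^+0.75 + 10^-1.78) = 0.1506
DIC = [CO2*]/α₀ = 3.749×10^-4 / 0.1506 = 2.49 mmol/kg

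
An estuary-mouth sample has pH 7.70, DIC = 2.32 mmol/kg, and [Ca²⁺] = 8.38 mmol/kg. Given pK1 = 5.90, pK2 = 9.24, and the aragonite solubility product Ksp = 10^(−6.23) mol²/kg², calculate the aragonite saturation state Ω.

α₂ = 1 / (1 + [H⁺]/K2 + [H⁺]²/(K1K2)) = 1 / (1 + 10^+1.54 + 10^-0.26)
   = 1 / (1 + 34.674 + 0.54954) = 1/36.223 = 0.02761
[CO3²⁻] = α₂ × DIC = 0.02761 × 2.32 = 0.06405 mmol/kg
Ksp = 10^(−6.23) = 5.888×10^-7
Ω = [Ca²⁺][CO3²⁻]/Ksp = (8.38×10^-3)(6.405×10^-5) / 5.888×10^-7 = 0.911

Ω = 0.911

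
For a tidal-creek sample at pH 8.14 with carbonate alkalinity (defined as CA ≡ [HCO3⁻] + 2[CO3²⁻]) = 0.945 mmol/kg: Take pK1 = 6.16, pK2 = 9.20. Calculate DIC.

DIC = 0.883 mmol/kg

CA = [HCO3⁻] + 2[CO3²⁻] = (α₁ + 2α₂)·DIC
At pH 8.14: [H⁺]/K1 = 10^-1.98 = 0.010471, K2/[H⁺] = 10^-1.06 = 0.087096
α₁ = 1/(1 + 0.010471 + 0.087096) = 1/1.0976 = 0.9111; α₂ = α₁·K2/[H⁺] = 0.07935
α₁ + 2α₂ = 1.0698
DIC = CA / (α₁ + 2α₂) = 0.945 / 1.0698 = 0.883 mmol/kg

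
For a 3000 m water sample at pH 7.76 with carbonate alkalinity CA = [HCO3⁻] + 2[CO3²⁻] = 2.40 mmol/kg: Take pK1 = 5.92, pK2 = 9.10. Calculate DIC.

CA = [HCO3⁻] + 2[CO3²⁻] = (α₁ + 2α₂)·DIC
At pH 7.76: [H⁺]/K1 = 10^-1.84 = 0.014454, K2/[H⁺] = 10^-1.34 = 0.045709
α₁ = 1/(1 + 0.014454 + 0.045709) = 1/1.0602 = 0.9433; α₂ = α₁·K2/[H⁺] = 0.04311
α₁ + 2α₂ = 1.0295
DIC = CA / (α₁ + 2α₂) = 2.40 / 1.0295 = 2.33 mmol/kg

DIC = 2.33 mmol/kg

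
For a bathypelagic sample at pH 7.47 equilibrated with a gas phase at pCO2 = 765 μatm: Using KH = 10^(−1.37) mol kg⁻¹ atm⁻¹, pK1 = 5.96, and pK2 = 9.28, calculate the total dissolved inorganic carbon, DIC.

[CO2*] = KH · pCO2 = 10^(−1.37) × 765×10^-6 = 3.263×10^-5 mol/kg
α₀ = 1/(1 + K1/[H⁺] + K1K2/[H⁺]²) = 1/(1 + 10^+1.51 + 10^-0.30) = 0.02953
DIC = [CO2*]/α₀ = 3.263×10^-5 / 0.02953 = 1.10 mmol/kg

DIC = 1.10 mmol/kg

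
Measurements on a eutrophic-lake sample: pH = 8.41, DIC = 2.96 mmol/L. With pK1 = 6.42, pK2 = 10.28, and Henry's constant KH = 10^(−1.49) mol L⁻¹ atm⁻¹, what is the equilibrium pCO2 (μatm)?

α₀ = 1 / (1 + K1/[H⁺] + K1K2/[H⁺]²) = 1 / (1 + 10^+1.99 + 10^+0.12)
   = 1 / (1 + 97.724 + 1.3183) = 1/100.04 = 0.009996
[CO2*] = α₀ × DIC = 0.009996 × 2.96 = 0.02959 mmol/L
pCO2 = [CO2*]/KH = 2.959×10^-5 / 3.236×10^-2 = 914 μatm

pCO2 = 914 μatm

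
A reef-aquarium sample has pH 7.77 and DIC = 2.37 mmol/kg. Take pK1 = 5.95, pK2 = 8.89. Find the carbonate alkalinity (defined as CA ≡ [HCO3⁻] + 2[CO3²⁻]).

CA = 2.50 mmol/kg

CA = [HCO3⁻] + 2[CO3²⁻] = (α₁ + 2α₂)·DIC
At pH 7.77: [H⁺]/K1 = 10^-1.82 = 0.015136, K2/[H⁺] = 10^-1.12 = 0.075858
α₁ = 1/(1 + 0.015136 + 0.075858) = 1/1.0910 = 0.9166; α₂ = α₁·K2/[H⁺] = 0.06953
α₁ + 2α₂ = 1.0557
CA = 1.0557 × 2.37 = 2.50 mmol/kg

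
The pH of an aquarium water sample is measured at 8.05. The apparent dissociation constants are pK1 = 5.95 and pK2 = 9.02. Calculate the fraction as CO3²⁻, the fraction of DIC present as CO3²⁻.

α₂ = 0.0961

α₂ = 1 / (1 + [H⁺]/K2 + [H⁺]²/(K1K2)) = 1 / (1 + 10^+0.97 + 10^-1.13)
   = 1 / (1 + 9.3325 + 0.074131) = 1/10.407 = 0.09609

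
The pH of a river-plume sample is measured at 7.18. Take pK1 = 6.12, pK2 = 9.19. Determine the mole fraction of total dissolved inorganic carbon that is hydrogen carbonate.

α₁ = 0.912

α₁ = 1 / (1 + [H⁺]/K1 + K2/[H⁺]) = 1 / (1 + 10^-1.06 + 10^-2.01)
   = 1 / (1 + 0.087096 + 0.0097724) = 1/1.0969 = 0.9117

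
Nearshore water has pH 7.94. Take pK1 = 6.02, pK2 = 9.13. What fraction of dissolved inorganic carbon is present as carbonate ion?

α₂ = 0.0600

α₂ = 1 / (1 + [H⁺]/K2 + [H⁺]²/(K1K2)) = 1 / (1 + 10^+1.19 + 10^-0.73)
   = 1 / (1 + 15.488 + 0.18621) = 1/16.674 = 0.05997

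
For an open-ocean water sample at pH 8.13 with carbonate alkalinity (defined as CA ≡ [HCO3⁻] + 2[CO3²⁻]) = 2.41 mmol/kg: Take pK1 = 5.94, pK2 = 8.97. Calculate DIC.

CA = [HCO3⁻] + 2[CO3²⁻] = (α₁ + 2α₂)·DIC
At pH 8.13: [H⁺]/K1 = 10^-2.19 = 0.0064565, K2/[H⁺] = 10^-0.84 = 0.14454
α₁ = 1/(1 + 0.0064565 + 0.14454) = 1/1.1510 = 0.8688; α₂ = α₁·K2/[H⁺] = 0.1256
α₁ + 2α₂ = 1.1200
DIC = CA / (α₁ + 2α₂) = 2.41 / 1.1200 = 2.15 mmol/kg

DIC = 2.15 mmol/kg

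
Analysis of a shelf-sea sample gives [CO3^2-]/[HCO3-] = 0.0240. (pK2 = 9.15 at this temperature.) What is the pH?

pH = 7.53

From K2 = [H⁺][CO3^2-]/[HCO3-]:  pH = pK2 + log₁₀([CO3^2-]/[HCO3-])
log₁₀(0.0240) = -1.620
pH = 9.15 + (-1.620) = 7.53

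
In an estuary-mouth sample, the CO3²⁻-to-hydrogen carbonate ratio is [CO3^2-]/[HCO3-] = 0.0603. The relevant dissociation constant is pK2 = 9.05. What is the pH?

From K2 = [H⁺][CO3^2-]/[HCO3-]:  pH = pK2 + log₁₀([CO3^2-]/[HCO3-])
log₁₀(0.0603) = -1.220
pH = 9.05 + (-1.220) = 7.83

pH = 7.83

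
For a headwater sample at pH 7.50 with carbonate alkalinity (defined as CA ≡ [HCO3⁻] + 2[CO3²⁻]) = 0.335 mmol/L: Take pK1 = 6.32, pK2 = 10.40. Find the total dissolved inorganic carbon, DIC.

CA = [HCO3⁻] + 2[CO3²⁻] = (α₁ + 2α₂)·DIC
At pH 7.50: [H⁺]/K1 = 10^-1.18 = 0.066069, K2/[H⁺] = 10^-2.90 = 0.0012589
α₁ = 1/(1 + 0.066069 + 0.0012589) = 1/1.0673 = 0.9369; α₂ = α₁·K2/[H⁺] = 0.001180
α₁ + 2α₂ = 0.9393
DIC = CA / (α₁ + 2α₂) = 0.335 / 0.9393 = 0.357 mmol/L

DIC = 0.357 mmol/L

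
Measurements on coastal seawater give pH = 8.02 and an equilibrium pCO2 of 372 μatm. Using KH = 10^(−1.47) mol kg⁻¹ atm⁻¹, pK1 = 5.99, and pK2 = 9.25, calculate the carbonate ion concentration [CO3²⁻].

[CO2*] = KH · pCO2 = 10^(−1.47) × 372×10^-6 = 1.261×10^-5 mol/kg
α₀ = 1/(1 + K1/[H⁺] + K1K2/[H⁺]²) = 1/(1 + 10^+2.03 + 10^+0.80) = 0.008737
DIC = [CO2*]/α₀ = 1.261×10^-5 / 0.008737 = 1.443 mmol/kg
[CO3²⁻] = α₂·DIC; α₂ = 0.05512, so [CO3²⁻] = 0.05512 × 1.443 = 0.0795 mmol/kg

[CO3²⁻] = 0.0795 mmol/kg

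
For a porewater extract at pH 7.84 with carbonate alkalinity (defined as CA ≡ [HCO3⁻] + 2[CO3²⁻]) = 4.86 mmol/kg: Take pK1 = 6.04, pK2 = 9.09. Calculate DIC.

CA = [HCO3⁻] + 2[CO3²⁻] = (α₁ + 2α₂)·DIC
At pH 7.84: [H⁺]/K1 = 10^-1.80 = 0.015849, K2/[H⁺] = 10^-1.25 = 0.056234
α₁ = 1/(1 + 0.015849 + 0.056234) = 1/1.0721 = 0.9328; α₂ = α₁·K2/[H⁺] = 0.05245
α₁ + 2α₂ = 1.0377
DIC = CA / (α₁ + 2α₂) = 4.86 / 1.0377 = 4.68 mmol/kg

DIC = 4.68 mmol/kg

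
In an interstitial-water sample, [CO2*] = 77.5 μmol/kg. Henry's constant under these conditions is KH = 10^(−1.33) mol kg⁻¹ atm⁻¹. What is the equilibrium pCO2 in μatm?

KH = 10^(−1.33) = 4.677×10^-2 mol kg⁻¹ atm⁻¹
pCO2 = [CO2*]/KH = 77.5×10^-6 / 4.677×10^-2 = 1.66×10^-3 atm = 1660 μatm

pCO2 = 1660 μatm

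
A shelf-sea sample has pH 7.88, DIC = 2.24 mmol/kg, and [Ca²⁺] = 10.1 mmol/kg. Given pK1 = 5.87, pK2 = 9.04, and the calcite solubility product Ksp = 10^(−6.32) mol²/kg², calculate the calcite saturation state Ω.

α₂ = 1 / (1 + [H⁺]/K2 + [H⁺]²/(K1K2)) = 1 / (1 + 10^+1.16 + 10^-0.85)
   = 1 / (1 + 14.454 + 0.14125) = 1/15.596 = 0.06412
[CO3²⁻] = α₂ × DIC = 0.06412 × 2.24 = 0.1436 mmol/kg
Ksp = 10^(−6.32) = 4.786×10^-7
Ω = [Ca²⁺][CO3²⁻]/Ksp = (10.1×10^-3)(1.436×10^-4) / 4.786×10^-7 = 3.03

Ω = 3.03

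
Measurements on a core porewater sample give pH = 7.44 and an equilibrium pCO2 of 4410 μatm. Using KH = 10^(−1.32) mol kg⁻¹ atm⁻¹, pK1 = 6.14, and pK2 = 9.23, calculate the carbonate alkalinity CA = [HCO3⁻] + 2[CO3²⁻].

[CO2*] = KH · pCO2 = 10^(−1.32) × 4410×10^-6 = 2.111×10^-4 mol/kg
α₀ = 1/(1 + K1/[H⁺] + K1K2/[H⁺]²) = 1/(1 + 10^+1.30 + 10^-0.49) = 0.04700
DIC = [CO2*]/α₀ = 2.111×10^-4 / 0.04700 = 4.491 mmol/kg
CA = (α₁ + 2α₂)·DIC = (0.9378 + 2×0.01521) × 4.491 = 4.35 mmol/kg

CA = 4.35 mmol/kg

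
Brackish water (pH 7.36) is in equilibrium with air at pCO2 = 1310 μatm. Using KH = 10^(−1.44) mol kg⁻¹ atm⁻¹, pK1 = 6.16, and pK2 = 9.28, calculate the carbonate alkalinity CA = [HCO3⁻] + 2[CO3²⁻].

CA = 0.772 mmol/kg

[CO2*] = KH · pCO2 = 10^(−1.44) × 1310×10^-6 = 4.756×10^-5 mol/kg
α₀ = 1/(1 + K1/[H⁺] + K1K2/[H⁺]²) = 1/(1 + 10^+1.20 + 10^-0.72) = 0.05869
DIC = [CO2*]/α₀ = 4.756×10^-5 / 0.05869 = 0.8105 mmol/kg
CA = (α₁ + 2α₂)·DIC = (0.9301 + 2×0.01118) × 0.8105 = 0.772 mmol/kg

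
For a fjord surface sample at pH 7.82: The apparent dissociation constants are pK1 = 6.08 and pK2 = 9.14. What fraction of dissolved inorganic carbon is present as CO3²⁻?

α₂ = 1 / (1 + [H⁺]/K2 + [H⁺]²/(K1K2)) = 1 / (1 + 10^+1.32 + 10^-0.42)
   = 1 / (1 + 20.893 + 0.38019) = 1/22.273 = 0.04490

α₂ = 0.0449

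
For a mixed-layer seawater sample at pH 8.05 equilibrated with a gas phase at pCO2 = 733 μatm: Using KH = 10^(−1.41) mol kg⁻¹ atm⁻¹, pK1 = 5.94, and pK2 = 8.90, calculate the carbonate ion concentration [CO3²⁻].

[CO2*] = KH · pCO2 = 10^(−1.41) × 733×10^-6 = 2.852×10^-5 mol/kg
α₀ = 1/(1 + K1/[H⁺] + K1K2/[H⁺]²) = 1/(1 + 10^+2.11 + 10^+1.26) = 0.006756
DIC = [CO2*]/α₀ = 2.852×10^-5 / 0.006756 = 4.221 mmol/kg
[CO3²⁻] = α₂·DIC; α₂ = 0.1229, so [CO3²⁻] = 0.1229 × 4.221 = 0.519 mmol/kg

[CO3²⁻] = 0.519 mmol/kg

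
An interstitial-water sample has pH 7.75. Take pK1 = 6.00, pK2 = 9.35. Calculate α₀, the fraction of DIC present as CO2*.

α₀ = 1 / (1 + K1/[H⁺] + K1K2/[H⁺]²) = 1 / (1 + 10^+1.75 + 10^+0.15)
   = 1 / (1 + 56.234 + 1.4125) = 1/58.647 = 0.01705

α₀ = 0.0171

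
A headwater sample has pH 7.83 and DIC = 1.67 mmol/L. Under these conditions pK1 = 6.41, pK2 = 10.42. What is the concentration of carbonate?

α₂ = 1 / (1 + [H⁺]/K2 + [H⁺]²/(K1K2)) = 1 / (1 + 10^+2.59 + 10^+1.17)
   = 1 / (1 + 389.05 + 14.791) = 1/404.84 = 0.002470
[CO3²⁻] = α₂ × DIC = 0.002470 × 1.67 = 0.00413 mmol/L = 4.13 μmol/L

[CO3²⁻] = 4.13 μmol/L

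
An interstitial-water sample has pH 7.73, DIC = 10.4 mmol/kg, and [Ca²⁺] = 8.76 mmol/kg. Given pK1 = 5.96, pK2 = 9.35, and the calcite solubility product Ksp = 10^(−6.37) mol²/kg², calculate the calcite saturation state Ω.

α₂ = 1 / (1 + [H⁺]/K2 + [H⁺]²/(K1K2)) = 1 / (1 + 10^+1.62 + 10^-0.15)
   = 1 / (1 + 41.687 + 0.70795) = 1/43.395 = 0.02304
[CO3²⁻] = α₂ × DIC = 0.02304 × 10.4 = 0.2397 mmol/kg
Ksp = 10^(−6.37) = 4.266×10^-7
Ω = [Ca²⁺][CO3²⁻]/Ksp = (8.76×10^-3)(2.397×10^-4) / 4.266×10^-7 = 4.92

Ω = 4.92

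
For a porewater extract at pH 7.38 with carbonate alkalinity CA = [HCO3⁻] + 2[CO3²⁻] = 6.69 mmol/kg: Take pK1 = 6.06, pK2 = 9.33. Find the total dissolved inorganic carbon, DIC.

CA = [HCO3⁻] + 2[CO3²⁻] = (α₁ + 2α₂)·DIC
At pH 7.38: [H⁺]/K1 = 10^-1.32 = 0.047863, K2/[H⁺] = 10^-1.95 = 0.011220
α₁ = 1/(1 + 0.047863 + 0.011220) = 1/1.0591 = 0.9442; α₂ = α₁·K2/[H⁺] = 0.01059
α₁ + 2α₂ = 0.9654
DIC = CA / (α₁ + 2α₂) = 6.69 / 0.9654 = 6.93 mmol/kg

DIC = 6.93 mmol/kg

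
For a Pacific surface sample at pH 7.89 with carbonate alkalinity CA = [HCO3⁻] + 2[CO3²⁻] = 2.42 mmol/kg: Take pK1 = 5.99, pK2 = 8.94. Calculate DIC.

CA = [HCO3⁻] + 2[CO3²⁻] = (α₁ + 2α₂)·DIC
At pH 7.89: [H⁺]/K1 = 10^-1.90 = 0.012589, K2/[H⁺] = 10^-1.05 = 0.089125
α₁ = 1/(1 + 0.012589 + 0.089125) = 1/1.1017 = 0.9077; α₂ = α₁·K2/[H⁺] = 0.08090
α₁ + 2α₂ = 1.0695
DIC = CA / (α₁ + 2α₂) = 2.42 / 1.0695 = 2.26 mmol/kg

DIC = 2.26 mmol/kg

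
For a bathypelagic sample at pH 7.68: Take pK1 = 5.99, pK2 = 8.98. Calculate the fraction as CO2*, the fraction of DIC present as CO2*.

α₀ = 1 / (1 + K1/[H⁺] + K1K2/[H⁺]²) = 1 / (1 + 10^+1.69 + 10^+0.39)
   = 1 / (1 + 48.978 + 2.4547) = 1/52.433 = 0.01907

α₀ = 0.0191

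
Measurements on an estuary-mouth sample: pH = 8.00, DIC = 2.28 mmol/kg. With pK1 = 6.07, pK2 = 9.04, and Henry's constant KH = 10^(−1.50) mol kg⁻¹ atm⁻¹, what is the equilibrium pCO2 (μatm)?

α₀ = 1 / (1 + K1/[H⁺] + K1K2/[H⁺]²) = 1 / (1 + 10^+1.93 + 10^+0.89)
   = 1 / (1 + 85.114 + 7.7625) = 1/93.876 = 0.01065
[CO2*] = α₀ × DIC = 0.01065 × 2.28 = 0.02429 mmol/kg
pCO2 = [CO2*]/KH = 2.429×10^-5 / 3.162×10^-2 = 768 μatm

pCO2 = 768 μatm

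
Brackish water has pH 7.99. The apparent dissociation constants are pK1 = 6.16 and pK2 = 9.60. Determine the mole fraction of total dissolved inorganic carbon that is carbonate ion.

α₂ = 0.0236

α₂ = 1 / (1 + [H⁺]/K2 + [H⁺]²/(K1K2)) = 1 / (1 + 10^+1.61 + 10^-0.22)
   = 1 / (1 + 40.738 + 0.60256) = 1/42.341 = 0.02362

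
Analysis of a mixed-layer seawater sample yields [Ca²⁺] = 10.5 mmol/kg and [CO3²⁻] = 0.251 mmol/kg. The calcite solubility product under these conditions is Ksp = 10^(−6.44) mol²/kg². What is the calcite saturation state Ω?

Ksp = 10^(−6.44) = 3.631×10^-7
Ω = [Ca²⁺][CO3²⁻]/Ksp = (10.5×10^-3)(0.251×10^-3) / 3.631×10^-7 = 7.26

Ω = 7.26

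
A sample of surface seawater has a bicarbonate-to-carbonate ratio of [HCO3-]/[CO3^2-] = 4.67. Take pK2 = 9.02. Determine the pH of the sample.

pH = 8.35

From K2 = [H⁺][CO3^2-]/[HCO3-]:  pH = pK2 − log₁₀([HCO3-]/[CO3^2-])
log₁₀(4.67) = +0.669
pH = 9.02 − (+0.669) = 8.35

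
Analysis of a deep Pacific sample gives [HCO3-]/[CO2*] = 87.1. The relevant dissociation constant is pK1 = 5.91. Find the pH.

From K1 = [H⁺][HCO3-]/[CO2*]:  pH = pK1 + log₁₀([HCO3-]/[CO2*])
log₁₀(87.1) = +1.940
pH = 5.91 + (+1.940) = 7.85

pH = 7.85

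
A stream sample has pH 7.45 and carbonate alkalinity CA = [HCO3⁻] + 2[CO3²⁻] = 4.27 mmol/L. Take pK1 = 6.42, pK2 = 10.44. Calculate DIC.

CA = [HCO3⁻] + 2[CO3²⁻] = (α₁ + 2α₂)·DIC
At pH 7.45: [H⁺]/K1 = 10^-1.03 = 0.093325, K2/[H⁺] = 10^-2.99 = 0.0010233
α₁ = 1/(1 + 0.093325 + 0.0010233) = 1/1.0943 = 0.9138; α₂ = α₁·K2/[H⁺] = 0.0009351
α₁ + 2α₂ = 0.9157
DIC = CA / (α₁ + 2α₂) = 4.27 / 0.9157 = 4.66 mmol/L

DIC = 4.66 mmol/L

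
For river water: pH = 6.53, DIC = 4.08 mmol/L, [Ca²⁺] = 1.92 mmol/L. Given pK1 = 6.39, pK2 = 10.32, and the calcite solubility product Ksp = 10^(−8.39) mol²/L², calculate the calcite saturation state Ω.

Ω = 0.181

α₂ = 1 / (1 + [H⁺]/K2 + [H⁺]²/(K1K2)) = 1 / (1 + 10^+3.79 + 10^+3.65)
   = 1 / (1 + 6166.0 + 4466.8) = 1/1.0634×10^4 = 9.404×10^-5
[CO3²⁻] = α₂ × DIC = 9.404×10^-5 × 4.08 = 0.0003837 mmol/L = 0.3837 μmol/L
Ksp = 10^(−8.39) = 4.074×10^-9
Ω = [Ca²⁺][CO3²⁻]/Ksp = (1.92×10^-3)(3.837×10^-7) / 4.074×10^-9 = 0.181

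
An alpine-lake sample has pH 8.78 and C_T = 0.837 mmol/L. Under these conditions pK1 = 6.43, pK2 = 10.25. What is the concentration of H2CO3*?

α₀ = 1 / (1 + K1/[H⁺] + K1K2/[H⁺]²) = 1 / (1 + 10^+2.35 + 10^+0.88)
   = 1 / (1 + 223.87 + 7.5858) = 1/232.46 = 0.004302
[CO2*] = α₀ × DIC = 0.004302 × 0.837 = 0.00360 mmol/L = 3.60 μmol/L

[CO2*] = 3.60 μmol/L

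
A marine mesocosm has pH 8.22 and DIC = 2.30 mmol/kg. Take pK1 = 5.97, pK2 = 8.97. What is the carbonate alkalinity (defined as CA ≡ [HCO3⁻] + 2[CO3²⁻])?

CA = [HCO3⁻] + 2[CO3²⁻] = (α₁ + 2α₂)·DIC
At pH 8.22: [H⁺]/K1 = 10^-2.25 = 0.0056234, K2/[H⁺] = 10^-0.75 = 0.17783
α₁ = 1/(1 + 0.0056234 + 0.17783) = 1/1.1835 = 0.8450; α₂ = α₁·K2/[H⁺] = 0.1503
α₁ + 2α₂ = 1.1455
CA = 1.1455 × 2.30 = 2.63 mmol/kg

CA = 2.63 mmol/kg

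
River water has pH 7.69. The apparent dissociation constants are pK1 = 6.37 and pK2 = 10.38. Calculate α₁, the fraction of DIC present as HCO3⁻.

α₁ = 0.952

α₁ = 1 / (1 + [H⁺]/K1 + K2/[H⁺]) = 1 / (1 + 10^-1.32 + 10^-2.69)
   = 1 / (1 + 0.047863 + 0.0020417) = 1/1.0499 = 0.9525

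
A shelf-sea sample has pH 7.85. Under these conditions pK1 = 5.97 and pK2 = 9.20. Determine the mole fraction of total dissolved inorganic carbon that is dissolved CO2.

α₀ = 0.0125

α₀ = 1 / (1 + K1/[H⁺] + K1K2/[H⁺]²) = 1 / (1 + 10^+1.88 + 10^+0.53)
   = 1 / (1 + 75.858 + 3.3884) = 1/80.246 = 0.01246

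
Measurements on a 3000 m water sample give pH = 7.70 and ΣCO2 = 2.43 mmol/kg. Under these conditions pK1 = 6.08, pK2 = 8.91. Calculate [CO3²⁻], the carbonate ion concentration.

[CO3²⁻] = 0.138 mmol/kg

α₂ = 1 / (1 + [H⁺]/K2 + [H⁺]²/(K1K2)) = 1 / (1 + 10^+1.21 + 10^-0.41)
   = 1 / (1 + 16.218 + 0.38905) = 1/17.607 = 0.05680
[CO3²⁻] = α₂ × DIC = 0.05680 × 2.43 = 0.138 mmol/kg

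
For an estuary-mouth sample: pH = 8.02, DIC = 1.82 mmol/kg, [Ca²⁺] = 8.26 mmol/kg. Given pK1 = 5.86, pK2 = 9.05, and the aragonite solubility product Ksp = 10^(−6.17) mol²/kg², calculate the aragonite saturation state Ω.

Ω = 1.89

α₂ = 1 / (1 + [H⁺]/K2 + [H⁺]²/(K1K2)) = 1 / (1 + 10^+1.03 + 10^-1.13)
   = 1 / (1 + 10.715 + 0.074131) = 1/11.789 = 0.08482
[CO3²⁻] = α₂ × DIC = 0.08482 × 1.82 = 0.1544 mmol/kg
Ksp = 10^(−6.17) = 6.761×10^-7
Ω = [Ca²⁺][CO3²⁻]/Ksp = (8.26×10^-3)(1.544×10^-4) / 6.761×10^-7 = 1.89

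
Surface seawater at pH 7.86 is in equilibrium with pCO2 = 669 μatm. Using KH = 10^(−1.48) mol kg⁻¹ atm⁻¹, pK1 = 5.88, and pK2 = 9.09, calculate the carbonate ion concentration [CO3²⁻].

[CO3²⁻] = 0.125 mmol/kg

[CO2*] = KH · pCO2 = 10^(−1.48) × 669×10^-6 = 2.215×10^-5 mol/kg
α₀ = 1/(1 + K1/[H⁺] + K1K2/[H⁺]²) = 1/(1 + 10^+1.98 + 10^+0.75) = 0.009792
DIC = [CO2*]/α₀ = 2.215×10^-5 / 0.009792 = 2.262 mmol/kg
[CO3²⁻] = α₂·DIC; α₂ = 0.05507, so [CO3²⁻] = 0.05507 × 2.262 = 0.125 mmol/kg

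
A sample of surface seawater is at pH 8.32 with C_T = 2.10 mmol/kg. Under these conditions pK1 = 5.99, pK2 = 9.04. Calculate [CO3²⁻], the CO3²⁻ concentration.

[CO3²⁻] = 0.335 mmol/kg

α₂ = 1 / (1 + [H⁺]/K2 + [H⁺]²/(K1K2)) = 1 / (1 + 10^+0.72 + 10^-1.61)
   = 1 / (1 + 5.2481 + 0.024547) = 1/6.2726 = 0.1594
[CO3²⁻] = α₂ × DIC = 0.1594 × 2.10 = 0.335 mmol/kg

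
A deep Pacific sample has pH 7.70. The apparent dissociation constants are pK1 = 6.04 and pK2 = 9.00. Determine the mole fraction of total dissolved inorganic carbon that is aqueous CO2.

α₀ = 0.0204

α₀ = 1 / (1 + K1/[H⁺] + K1K2/[H⁺]²) = 1 / (1 + 10^+1.66 + 10^+0.36)
   = 1 / (1 + 45.709 + 2.2909) = 1/49.000 = 0.02041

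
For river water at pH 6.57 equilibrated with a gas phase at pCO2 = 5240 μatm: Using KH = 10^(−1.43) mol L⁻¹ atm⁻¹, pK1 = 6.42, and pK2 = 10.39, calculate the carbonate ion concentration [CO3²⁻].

[CO2*] = KH · pCO2 = 10^(−1.43) × 5240×10^-6 = 1.947×10^-4 mol/L
α₀ = 1/(1 + K1/[H⁺] + K1K2/[H⁺]²) = 1/(1 + 10^+0.15 + 10^-3.67) = 0.4145
DIC = [CO2*]/α₀ = 1.947×10^-4 / 0.4145 = 0.4697 mmol/L
[CO3²⁻] = α₂·DIC; α₂ = 8.861×10^-5, so [CO3²⁻] = 8.861×10^-5 × 0.4697 = 4.16×10^-5 mmol/L = 0.0416 μmol/L

[CO3²⁻] = 0.0416 μmol/L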